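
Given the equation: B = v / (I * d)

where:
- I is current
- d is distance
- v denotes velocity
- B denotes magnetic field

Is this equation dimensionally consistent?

No

I (current) has dimensions [I].
d (distance) has dimensions [L].
v (velocity) has dimensions [L T^-1].
B (magnetic field) has dimensions [I^-1 M T^-2].

Left side: [I^-1 M T^-2]
Right side: [I^-1 T^-1]

The two sides have different dimensions, so the equation is NOT dimensionally consistent.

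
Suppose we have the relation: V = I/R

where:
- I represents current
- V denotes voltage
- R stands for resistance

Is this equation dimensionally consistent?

No

I (current) has dimensions [I].
V (voltage) has dimensions [I^-1 L^2 M T^-3].
R (resistance) has dimensions [I^-2 L^2 M T^-3].

Left side: [I^-1 L^2 M T^-3]
Right side: [I^3 L^-2 M^-1 T^3]

The two sides have different dimensions, so the equation is NOT dimensionally consistent.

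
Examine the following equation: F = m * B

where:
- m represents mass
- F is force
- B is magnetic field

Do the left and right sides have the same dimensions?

No

m (mass) has dimensions [M].
F (force) has dimensions [L M T^-2].
B (magnetic field) has dimensions [I^-1 M T^-2].

Left side: [L M T^-2]
Right side: [I^-1 M^2 T^-2]

The two sides have different dimensions, so the equation is NOT dimensionally consistent.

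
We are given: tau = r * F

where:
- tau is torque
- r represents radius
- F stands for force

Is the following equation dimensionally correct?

Yes

tau (torque) has dimensions [L^2 M T^-2].
r (radius) has dimensions [L].
F (force) has dimensions [L M T^-2].

Left side: [L^2 M T^-2]
Right side: [L^2 M T^-2]

Both sides have the same dimensions, so the equation is dimensionally consistent.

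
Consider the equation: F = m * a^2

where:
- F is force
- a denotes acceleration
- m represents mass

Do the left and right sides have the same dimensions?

No

F (force) has dimensions [L M T^-2].
a (acceleration) has dimensions [L T^-2].
m (mass) has dimensions [M].

Left side: [L M T^-2]
Right side: [L^2 M T^-4]

The two sides have different dimensions, so the equation is NOT dimensionally consistent.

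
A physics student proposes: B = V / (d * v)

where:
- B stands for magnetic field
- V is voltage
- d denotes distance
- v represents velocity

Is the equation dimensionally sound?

Yes

B (magnetic field) has dimensions [I^-1 M T^-2].
V (voltage) has dimensions [I^-1 L^2 M T^-3].
d (distance) has dimensions [L].
v (velocity) has dimensions [L T^-1].

Left side: [I^-1 M T^-2]
Right side: [I^-1 M T^-2]

Both sides have the same dimensions, so the equation is dimensionally consistent.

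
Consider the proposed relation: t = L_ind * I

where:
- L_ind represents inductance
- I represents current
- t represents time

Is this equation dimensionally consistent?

No

L_ind (inductance) has dimensions [I^-2 L^2 M T^-2].
I (current) has dimensions [I].
t (time) has dimensions [T].

Left side: [T]
Right side: [I^-1 L^2 M T^-2]

The two sides have different dimensions, so the equation is NOT dimensionally consistent.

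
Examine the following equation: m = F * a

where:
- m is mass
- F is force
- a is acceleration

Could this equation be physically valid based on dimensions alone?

No

m (mass) has dimensions [M].
F (force) has dimensions [L M T^-2].
a (acceleration) has dimensions [L T^-2].

Left side: [M]
Right side: [L^2 M T^-4]

The two sides have different dimensions, so the equation is NOT dimensionally consistent.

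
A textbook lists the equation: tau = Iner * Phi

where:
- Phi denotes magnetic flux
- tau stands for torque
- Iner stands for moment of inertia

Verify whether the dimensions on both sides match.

No

Phi (magnetic flux) has dimensions [I^-1 L^2 M T^-2].
tau (torque) has dimensions [L^2 M T^-2].
Iner (moment of inertia) has dimensions [L^2 M].

Left side: [L^2 M T^-2]
Right side: [I^-1 L^4 M^2 T^-2]

The two sides have different dimensions, so the equation is NOT dimensionally consistent.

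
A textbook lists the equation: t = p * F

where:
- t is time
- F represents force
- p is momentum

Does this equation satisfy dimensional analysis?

No

t (time) has dimensions [T].
F (force) has dimensions [L M T^-2].
p (momentum) has dimensions [L M T^-1].

Left side: [T]
Right side: [L^2 M^2 T^-3]

The two sides have different dimensions, so the equation is NOT dimensionally consistent.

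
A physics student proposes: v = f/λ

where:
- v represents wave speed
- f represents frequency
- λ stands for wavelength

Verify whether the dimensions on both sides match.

No

v (wave speed) has dimensions [L T^-1].
f (frequency) has dimensions [T^-1].
λ (wavelength) has dimensions [L].

Left side: [L T^-1]
Right side: [L^-1 T^-1]

The two sides have different dimensions, so the equation is NOT dimensionally consistent.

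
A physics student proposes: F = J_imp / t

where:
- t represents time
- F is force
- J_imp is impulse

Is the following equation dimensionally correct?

Yes

t (time) has dimensions [T].
F (force) has dimensions [L M T^-2].
J_imp (impulse) has dimensions [L M T^-1].

Left side: [L M T^-2]
Right side: [L M T^-2]

Both sides have the same dimensions, so the equation is dimensionally consistent.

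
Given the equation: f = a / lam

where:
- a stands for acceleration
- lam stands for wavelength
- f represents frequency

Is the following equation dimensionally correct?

No

a (acceleration) has dimensions [L T^-2].
lam (wavelength) has dimensions [L].
f (frequency) has dimensions [T^-1].

Left side: [T^-1]
Right side: [T^-2]

The two sides have different dimensions, so the equation is NOT dimensionally consistent.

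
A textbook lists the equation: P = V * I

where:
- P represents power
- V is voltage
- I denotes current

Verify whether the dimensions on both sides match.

Yes

P (power) has dimensions [L^2 M T^-3].
V (voltage) has dimensions [I^-1 L^2 M T^-3].
I (current) has dimensions [I].

Left side: [L^2 M T^-3]
Right side: [L^2 M T^-3]

Both sides have the same dimensions, so the equation is dimensionally consistent.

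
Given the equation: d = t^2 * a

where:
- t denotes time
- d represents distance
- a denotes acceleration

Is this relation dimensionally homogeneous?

Yes

t (time) has dimensions [T].
d (distance) has dimensions [L].
a (acceleration) has dimensions [L T^-2].

Left side: [L]
Right side: [L]

Both sides have the same dimensions, so the equation is dimensionally consistent.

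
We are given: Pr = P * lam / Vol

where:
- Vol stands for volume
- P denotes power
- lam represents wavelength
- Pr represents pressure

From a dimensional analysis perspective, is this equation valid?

No

Vol (volume) has dimensions [L^3].
P (power) has dimensions [L^2 M T^-3].
lam (wavelength) has dimensions [L].
Pr (pressure) has dimensions [L^-1 M T^-2].

Left side: [L^-1 M T^-2]
Right side: [M T^-3]

The two sides have different dimensions, so the equation is NOT dimensionally consistent.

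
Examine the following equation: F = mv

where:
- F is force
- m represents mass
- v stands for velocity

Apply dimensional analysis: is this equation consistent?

No

F (force) has dimensions [L M T^-2].
m (mass) has dimensions [M].
v (velocity) has dimensions [L T^-1].

Left side: [L M T^-2]
Right side: [L M T^-1]

The two sides have different dimensions, so the equation is NOT dimensionally consistent.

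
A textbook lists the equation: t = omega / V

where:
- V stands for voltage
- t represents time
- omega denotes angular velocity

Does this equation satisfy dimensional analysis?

No

V (voltage) has dimensions [I^-1 L^2 M T^-3].
t (time) has dimensions [T].
omega (angular velocity) has dimensions [T^-1].

Left side: [T]
Right side: [I L^-2 M^-1 T^2]

The two sides have different dimensions, so the equation is NOT dimensionally consistent.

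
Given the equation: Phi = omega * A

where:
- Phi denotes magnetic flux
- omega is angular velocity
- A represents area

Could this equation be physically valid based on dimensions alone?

No

Phi (magnetic flux) has dimensions [I^-1 L^2 M T^-2].
omega (angular velocity) has dimensions [T^-1].
A (area) has dimensions [L^2].

Left side: [I^-1 L^2 M T^-2]
Right side: [L^2 T^-1]

The two sides have different dimensions, so the equation is NOT dimensionally consistent.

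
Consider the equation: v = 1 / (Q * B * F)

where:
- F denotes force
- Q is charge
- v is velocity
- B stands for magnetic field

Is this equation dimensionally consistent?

No

F (force) has dimensions [L M T^-2].
Q (charge) has dimensions [I T].
v (velocity) has dimensions [L T^-1].
B (magnetic field) has dimensions [I^-1 M T^-2].

Left side: [L T^-1]
Right side: [L^-1 M^-2 T^3]

The two sides have different dimensions, so the equation is NOT dimensionally consistent.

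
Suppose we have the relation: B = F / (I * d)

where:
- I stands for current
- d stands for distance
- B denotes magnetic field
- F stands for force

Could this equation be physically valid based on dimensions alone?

Yes

I (current) has dimensions [I].
d (distance) has dimensions [L].
B (magnetic field) has dimensions [I^-1 M T^-2].
F (force) has dimensions [L M T^-2].

Left side: [I^-1 M T^-2]
Right side: [I^-1 M T^-2]

Both sides have the same dimensions, so the equation is dimensionally consistent.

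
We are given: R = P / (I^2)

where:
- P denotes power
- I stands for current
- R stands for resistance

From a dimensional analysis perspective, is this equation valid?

Yes

P (power) has dimensions [L^2 M T^-3].
I (current) has dimensions [I].
R (resistance) has dimensions [I^-2 L^2 M T^-3].

Left side: [I^-2 L^2 M T^-3]
Right side: [I^-2 L^2 M T^-3]

Both sides have the same dimensions, so the equation is dimensionally consistent.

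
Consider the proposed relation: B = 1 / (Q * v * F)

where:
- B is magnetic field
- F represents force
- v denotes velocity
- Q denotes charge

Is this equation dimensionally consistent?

No

B (magnetic field) has dimensions [I^-1 M T^-2].
F (force) has dimensions [L M T^-2].
v (velocity) has dimensions [L T^-1].
Q (charge) has dimensions [I T].

Left side: [I^-1 M T^-2]
Right side: [I^-1 L^-2 M^-1 T^2]

The two sides have different dimensions, so the equation is NOT dimensionally consistent.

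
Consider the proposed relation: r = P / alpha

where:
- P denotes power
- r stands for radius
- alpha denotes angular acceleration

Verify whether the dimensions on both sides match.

No

P (power) has dimensions [L^2 M T^-3].
r (radius) has dimensions [L].
alpha (angular acceleration) has dimensions [T^-2].

Left side: [L]
Right side: [L^2 M T^-1]

The two sides have different dimensions, so the equation is NOT dimensionally consistent.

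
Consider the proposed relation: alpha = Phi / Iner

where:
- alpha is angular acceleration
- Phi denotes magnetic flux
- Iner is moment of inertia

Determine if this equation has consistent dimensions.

No

alpha (angular acceleration) has dimensions [T^-2].
Phi (magnetic flux) has dimensions [I^-1 L^2 M T^-2].
Iner (moment of inertia) has dimensions [L^2 M].

Left side: [T^-2]
Right side: [I^-1 T^-2]

The two sides have different dimensions, so the equation is NOT dimensionally consistent.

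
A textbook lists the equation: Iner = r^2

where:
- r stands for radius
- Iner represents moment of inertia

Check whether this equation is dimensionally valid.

No

r (radius) has dimensions [L].
Iner (moment of inertia) has dimensions [L^2 M].

Left side: [L^2 M]
Right side: [L^2]

The two sides have different dimensions, so the equation is NOT dimensionally consistent.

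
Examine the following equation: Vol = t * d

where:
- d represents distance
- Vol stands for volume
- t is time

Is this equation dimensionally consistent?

No

d (distance) has dimensions [L].
Vol (volume) has dimensions [L^3].
t (time) has dimensions [T].

Left side: [L^3]
Right side: [L T]

The two sides have different dimensions, so the equation is NOT dimensionally consistent.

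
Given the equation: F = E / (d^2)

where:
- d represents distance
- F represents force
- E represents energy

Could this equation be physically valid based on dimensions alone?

No

d (distance) has dimensions [L].
F (force) has dimensions [L M T^-2].
E (energy) has dimensions [L^2 M T^-2].

Left side: [L M T^-2]
Right side: [M T^-2]

The two sides have different dimensions, so the equation is NOT dimensionally consistent.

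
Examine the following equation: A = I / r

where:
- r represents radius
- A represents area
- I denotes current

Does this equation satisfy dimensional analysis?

No

r (radius) has dimensions [L].
A (area) has dimensions [L^2].
I (current) has dimensions [I].

Left side: [L^2]
Right side: [I L^-1]

The two sides have different dimensions, so the equation is NOT dimensionally consistent.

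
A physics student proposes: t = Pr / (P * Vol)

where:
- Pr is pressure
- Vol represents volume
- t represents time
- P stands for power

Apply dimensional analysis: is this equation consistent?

No

Pr (pressure) has dimensions [L^-1 M T^-2].
Vol (volume) has dimensions [L^3].
t (time) has dimensions [T].
P (power) has dimensions [L^2 M T^-3].

Left side: [T]
Right side: [L^-6 T]

The two sides have different dimensions, so the equation is NOT dimensionally consistent.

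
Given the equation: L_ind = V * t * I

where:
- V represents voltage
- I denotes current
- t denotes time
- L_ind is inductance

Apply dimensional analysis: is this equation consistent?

No

V (voltage) has dimensions [I^-1 L^2 M T^-3].
I (current) has dimensions [I].
t (time) has dimensions [T].
L_ind (inductance) has dimensions [I^-2 L^2 M T^-2].

Left side: [I^-2 L^2 M T^-2]
Right side: [L^2 M T^-2]

The two sides have different dimensions, so the equation is NOT dimensionally consistent.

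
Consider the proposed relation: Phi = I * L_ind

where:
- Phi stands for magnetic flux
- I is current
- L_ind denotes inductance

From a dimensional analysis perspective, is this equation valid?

Yes

Phi (magnetic flux) has dimensions [I^-1 L^2 M T^-2].
I (current) has dimensions [I].
L_ind (inductance) has dimensions [I^-2 L^2 M T^-2].

Left side: [I^-1 L^2 M T^-2]
Right side: [I^-1 L^2 M T^-2]

Both sides have the same dimensions, so the equation is dimensionally consistent.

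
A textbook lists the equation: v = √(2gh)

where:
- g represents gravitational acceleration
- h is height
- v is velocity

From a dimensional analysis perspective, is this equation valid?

Yes

g (gravitational acceleration) has dimensions [L T^-2].
h (height) has dimensions [L].
v (velocity) has dimensions [L T^-1].

Left side: [L T^-1]
Right side: [L T^-1]

Both sides have the same dimensions, so the equation is dimensionally consistent.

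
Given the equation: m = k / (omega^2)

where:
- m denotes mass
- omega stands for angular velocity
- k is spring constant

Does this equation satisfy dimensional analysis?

Yes

m (mass) has dimensions [M].
omega (angular velocity) has dimensions [T^-1].
k (spring constant) has dimensions [M T^-2].

Left side: [M]
Right side: [M]

Both sides have the same dimensions, so the equation is dimensionally consistent.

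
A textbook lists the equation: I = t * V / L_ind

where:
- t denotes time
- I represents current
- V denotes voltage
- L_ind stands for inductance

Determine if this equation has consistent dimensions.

Yes

t (time) has dimensions [T].
I (current) has dimensions [I].
V (voltage) has dimensions [I^-1 L^2 M T^-3].
L_ind (inductance) has dimensions [I^-2 L^2 M T^-2].

Left side: [I]
Right side: [I]

Both sides have the same dimensions, so the equation is dimensionally consistent.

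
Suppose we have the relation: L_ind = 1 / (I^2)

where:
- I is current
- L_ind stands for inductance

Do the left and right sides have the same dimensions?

No

I (current) has dimensions [I].
L_ind (inductance) has dimensions [I^-2 L^2 M T^-2].

Left side: [I^-2 L^2 M T^-2]
Right side: [I^-2]

The two sides have different dimensions, so the equation is NOT dimensionally consistent.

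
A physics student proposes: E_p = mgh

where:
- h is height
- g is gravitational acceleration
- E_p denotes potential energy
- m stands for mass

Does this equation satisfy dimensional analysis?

Yes

h (height) has dimensions [L].
g (gravitational acceleration) has dimensions [L T^-2].
E_p (potential energy) has dimensions [L^2 M T^-2].
m (mass) has dimensions [M].

Left side: [L^2 M T^-2]
Right side: [L^2 M T^-2]

Both sides have the same dimensions, so the equation is dimensionally consistent.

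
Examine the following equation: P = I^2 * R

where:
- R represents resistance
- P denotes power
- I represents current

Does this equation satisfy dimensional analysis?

Yes

R (resistance) has dimensions [I^-2 L^2 M T^-3].
P (power) has dimensions [L^2 M T^-3].
I (current) has dimensions [I].

Left side: [L^2 M T^-3]
Right side: [L^2 M T^-3]

Both sides have the same dimensions, so the equation is dimensionally consistent.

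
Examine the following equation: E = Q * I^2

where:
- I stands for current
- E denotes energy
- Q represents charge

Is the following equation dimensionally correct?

No

I (current) has dimensions [I].
E (energy) has dimensions [L^2 M T^-2].
Q (charge) has dimensions [I T].

Left side: [L^2 M T^-2]
Right side: [I^3 T]

The two sides have different dimensions, so the equation is NOT dimensionally consistent.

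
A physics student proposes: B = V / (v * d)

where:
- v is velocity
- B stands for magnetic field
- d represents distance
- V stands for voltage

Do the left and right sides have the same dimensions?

Yes

v (velocity) has dimensions [L T^-1].
B (magnetic field) has dimensions [I^-1 M T^-2].
d (distance) has dimensions [L].
V (voltage) has dimensions [I^-1 L^2 M T^-3].

Left side: [I^-1 M T^-2]
Right side: [I^-1 M T^-2]

Both sides have the same dimensions, so the equation is dimensionally consistent.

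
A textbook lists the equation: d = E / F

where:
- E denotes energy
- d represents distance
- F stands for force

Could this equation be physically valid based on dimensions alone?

Yes

E (energy) has dimensions [L^2 M T^-2].
d (distance) has dimensions [L].
F (force) has dimensions [L M T^-2].

Left side: [L]
Right side: [L]

Both sides have the same dimensions, so the equation is dimensionally consistent.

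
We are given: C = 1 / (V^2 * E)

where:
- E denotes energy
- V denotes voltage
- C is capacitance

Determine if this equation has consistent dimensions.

No

E (energy) has dimensions [L^2 M T^-2].
V (voltage) has dimensions [I^-1 L^2 M T^-3].
C (capacitance) has dimensions [I^2 L^-2 M^-1 T^4].

Left side: [I^2 L^-2 M^-1 T^4]
Right side: [I^2 L^-6 M^-3 T^8]

The two sides have different dimensions, so the equation is NOT dimensionally consistent.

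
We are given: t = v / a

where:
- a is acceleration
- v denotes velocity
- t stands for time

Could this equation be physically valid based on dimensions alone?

Yes

a (acceleration) has dimensions [L T^-2].
v (velocity) has dimensions [L T^-1].
t (time) has dimensions [T].

Left side: [T]
Right side: [T]

Both sides have the same dimensions, so the equation is dimensionally consistent.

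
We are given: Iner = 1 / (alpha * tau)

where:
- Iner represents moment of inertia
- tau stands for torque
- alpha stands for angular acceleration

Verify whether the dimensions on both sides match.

No

Iner (moment of inertia) has dimensions [L^2 M].
tau (torque) has dimensions [L^2 M T^-2].
alpha (angular acceleration) has dimensions [T^-2].

Left side: [L^2 M]
Right side: [L^-2 M^-1 T^4]

The two sides have different dimensions, so the equation is NOT dimensionally consistent.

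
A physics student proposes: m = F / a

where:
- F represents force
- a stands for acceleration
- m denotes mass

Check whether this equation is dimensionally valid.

Yes

F (force) has dimensions [L M T^-2].
a (acceleration) has dimensions [L T^-2].
m (mass) has dimensions [M].

Left side: [M]
Right side: [M]

Both sides have the same dimensions, so the equation is dimensionally consistent.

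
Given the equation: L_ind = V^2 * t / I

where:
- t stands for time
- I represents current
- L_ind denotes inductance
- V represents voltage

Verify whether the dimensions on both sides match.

No

t (time) has dimensions [T].
I (current) has dimensions [I].
L_ind (inductance) has dimensions [I^-2 L^2 M T^-2].
V (voltage) has dimensions [I^-1 L^2 M T^-3].

Left side: [I^-2 L^2 M T^-2]
Right side: [I^-3 L^4 M^2 T^-5]

The two sides have different dimensions, so the equation is NOT dimensionally consistent.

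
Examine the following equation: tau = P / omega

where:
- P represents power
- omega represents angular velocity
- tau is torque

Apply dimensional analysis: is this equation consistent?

Yes

P (power) has dimensions [L^2 M T^-3].
omega (angular velocity) has dimensions [T^-1].
tau (torque) has dimensions [L^2 M T^-2].

Left side: [L^2 M T^-2]
Right side: [L^2 M T^-2]

Both sides have the same dimensions, so the equation is dimensionally consistent.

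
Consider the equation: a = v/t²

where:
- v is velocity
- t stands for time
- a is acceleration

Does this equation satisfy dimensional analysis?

No

v (velocity) has dimensions [L T^-1].
t (time) has dimensions [T].
a (acceleration) has dimensions [L T^-2].

Left side: [L T^-2]
Right side: [L T^-3]

The two sides have different dimensions, so the equation is NOT dimensionally consistent.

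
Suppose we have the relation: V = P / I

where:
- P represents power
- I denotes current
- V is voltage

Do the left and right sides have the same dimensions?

Yes

P (power) has dimensions [L^2 M T^-3].
I (current) has dimensions [I].
V (voltage) has dimensions [I^-1 L^2 M T^-3].

Left side: [I^-1 L^2 M T^-3]
Right side: [I^-1 L^2 M T^-3]

Both sides have the same dimensions, so the equation is dimensionally consistent.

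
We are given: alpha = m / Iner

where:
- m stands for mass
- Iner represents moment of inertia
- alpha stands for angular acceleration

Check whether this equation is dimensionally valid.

No

m (mass) has dimensions [M].
Iner (moment of inertia) has dimensions [L^2 M].
alpha (angular acceleration) has dimensions [T^-2].

Left side: [T^-2]
Right side: [L^-2]

The two sides have different dimensions, so the equation is NOT dimensionally consistent.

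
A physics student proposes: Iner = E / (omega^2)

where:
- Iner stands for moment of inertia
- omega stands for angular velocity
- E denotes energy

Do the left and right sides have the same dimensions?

Yes

Iner (moment of inertia) has dimensions [L^2 M].
omega (angular velocity) has dimensions [T^-1].
E (energy) has dimensions [L^2 M T^-2].

Left side: [L^2 M]
Right side: [L^2 M]

Both sides have the same dimensions, so the equation is dimensionally consistent.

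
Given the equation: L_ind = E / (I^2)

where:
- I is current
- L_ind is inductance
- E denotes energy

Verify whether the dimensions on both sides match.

Yes

I (current) has dimensions [I].
L_ind (inductance) has dimensions [I^-2 L^2 M T^-2].
E (energy) has dimensions [L^2 M T^-2].

Left side: [I^-2 L^2 M T^-2]
Right side: [I^-2 L^2 M T^-2]

Both sides have the same dimensions, so the equation is dimensionally consistent.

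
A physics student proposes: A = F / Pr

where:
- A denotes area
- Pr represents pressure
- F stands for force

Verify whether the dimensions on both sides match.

Yes

A (area) has dimensions [L^2].
Pr (pressure) has dimensions [L^-1 M T^-2].
F (force) has dimensions [L M T^-2].

Left side: [L^2]
Right side: [L^2]

Both sides have the same dimensions, so the equation is dimensionally consistent.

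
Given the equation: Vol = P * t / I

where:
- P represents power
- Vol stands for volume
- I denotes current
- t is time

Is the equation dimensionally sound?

No

P (power) has dimensions [L^2 M T^-3].
Vol (volume) has dimensions [L^3].
I (current) has dimensions [I].
t (time) has dimensions [T].

Left side: [L^3]
Right side: [I^-1 L^2 M T^-2]

The two sides have different dimensions, so the equation is NOT dimensionally consistent.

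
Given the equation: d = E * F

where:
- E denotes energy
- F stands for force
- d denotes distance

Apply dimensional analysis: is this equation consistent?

No

E (energy) has dimensions [L^2 M T^-2].
F (force) has dimensions [L M T^-2].
d (distance) has dimensions [L].

Left side: [L]
Right side: [L^3 M^2 T^-4]

The two sides have different dimensions, so the equation is NOT dimensionally consistent.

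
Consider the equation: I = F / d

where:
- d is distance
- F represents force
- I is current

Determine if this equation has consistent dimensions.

No

d (distance) has dimensions [L].
F (force) has dimensions [L M T^-2].
I (current) has dimensions [I].

Left side: [I]
Right side: [M T^-2]

The two sides have different dimensions, so the equation is NOT dimensionally consistent.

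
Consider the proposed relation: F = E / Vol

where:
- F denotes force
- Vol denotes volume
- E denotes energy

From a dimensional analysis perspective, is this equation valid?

No

F (force) has dimensions [L M T^-2].
Vol (volume) has dimensions [L^3].
E (energy) has dimensions [L^2 M T^-2].

Left side: [L M T^-2]
Right side: [L^-1 M T^-2]

The two sides have different dimensions, so the equation is NOT dimensionally consistent.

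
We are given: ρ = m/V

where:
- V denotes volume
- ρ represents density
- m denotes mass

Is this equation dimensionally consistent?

Yes

V (volume) has dimensions [L^3].
ρ (density) has dimensions [L^-3 M].
m (mass) has dimensions [M].

Left side: [L^-3 M]
Right side: [L^-3 M]

Both sides have the same dimensions, so the equation is dimensionally consistent.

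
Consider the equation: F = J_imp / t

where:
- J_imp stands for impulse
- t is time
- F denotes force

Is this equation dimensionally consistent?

Yes

J_imp (impulse) has dimensions [L M T^-1].
t (time) has dimensions [T].
F (force) has dimensions [L M T^-2].

Left side: [L M T^-2]
Right side: [L M T^-2]

Both sides have the same dimensions, so the equation is dimensionally consistent.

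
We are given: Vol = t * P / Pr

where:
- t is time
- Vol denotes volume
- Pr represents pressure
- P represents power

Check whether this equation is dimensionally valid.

Yes

t (time) has dimensions [T].
Vol (volume) has dimensions [L^3].
Pr (pressure) has dimensions [L^-1 M T^-2].
P (power) has dimensions [L^2 M T^-3].

Left side: [L^3]
Right side: [L^3]

Both sides have the same dimensions, so the equation is dimensionally consistent.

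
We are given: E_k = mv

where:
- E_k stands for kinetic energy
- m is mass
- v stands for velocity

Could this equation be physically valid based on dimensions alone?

No

E_k (kinetic energy) has dimensions [L^2 M T^-2].
m (mass) has dimensions [M].
v (velocity) has dimensions [L T^-1].

Left side: [L^2 M T^-2]
Right side: [L M T^-1]

The two sides have different dimensions, so the equation is NOT dimensionally consistent.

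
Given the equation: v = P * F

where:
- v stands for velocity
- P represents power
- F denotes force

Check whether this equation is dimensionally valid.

No

v (velocity) has dimensions [L T^-1].
P (power) has dimensions [L^2 M T^-3].
F (force) has dimensions [L M T^-2].

Left side: [L T^-1]
Right side: [L^3 M^2 T^-5]

The two sides have different dimensions, so the equation is NOT dimensionally consistent.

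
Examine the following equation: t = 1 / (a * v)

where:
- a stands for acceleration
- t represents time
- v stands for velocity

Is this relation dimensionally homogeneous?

No

a (acceleration) has dimensions [L T^-2].
t (time) has dimensions [T].
v (velocity) has dimensions [L T^-1].

Left side: [T]
Right side: [L^-2 T^3]

The two sides have different dimensions, so the equation is NOT dimensionally consistent.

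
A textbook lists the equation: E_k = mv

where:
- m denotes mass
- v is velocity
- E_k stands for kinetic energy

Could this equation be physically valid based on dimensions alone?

No

m (mass) has dimensions [M].
v (velocity) has dimensions [L T^-1].
E_k (kinetic energy) has dimensions [L^2 M T^-2].

Left side: [L^2 M T^-2]
Right side: [L M T^-1]

The two sides have different dimensions, so the equation is NOT dimensionally consistent.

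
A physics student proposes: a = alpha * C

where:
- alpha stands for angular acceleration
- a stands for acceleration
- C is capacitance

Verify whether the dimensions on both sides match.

No

alpha (angular acceleration) has dimensions [T^-2].
a (acceleration) has dimensions [L T^-2].
C (capacitance) has dimensions [I^2 L^-2 M^-1 T^4].

Left side: [L T^-2]
Right side: [I^2 L^-2 M^-1 T^2]

The two sides have different dimensions, so the equation is NOT dimensionally consistent.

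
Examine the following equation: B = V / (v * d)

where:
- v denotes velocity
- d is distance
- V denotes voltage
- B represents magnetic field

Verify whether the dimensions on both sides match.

Yes

v (velocity) has dimensions [L T^-1].
d (distance) has dimensions [L].
V (voltage) has dimensions [I^-1 L^2 M T^-3].
B (magnetic field) has dimensions [I^-1 M T^-2].

Left side: [I^-1 M T^-2]
Right side: [I^-1 M T^-2]

Both sides have the same dimensions, so the equation is dimensionally consistent.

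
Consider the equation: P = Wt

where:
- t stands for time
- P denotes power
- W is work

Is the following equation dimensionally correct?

No

t (time) has dimensions [T].
P (power) has dimensions [L^2 M T^-3].
W (work) has dimensions [L^2 M T^-2].

Left side: [L^2 M T^-3]
Right side: [L^2 M T^-1]

The two sides have different dimensions, so the equation is NOT dimensionally consistent.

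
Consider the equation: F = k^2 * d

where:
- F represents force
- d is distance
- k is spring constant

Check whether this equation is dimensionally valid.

No

F (force) has dimensions [L M T^-2].
d (distance) has dimensions [L].
k (spring constant) has dimensions [M T^-2].

Left side: [L M T^-2]
Right side: [L M^2 T^-4]

The two sides have different dimensions, so the equation is NOT dimensionally consistent.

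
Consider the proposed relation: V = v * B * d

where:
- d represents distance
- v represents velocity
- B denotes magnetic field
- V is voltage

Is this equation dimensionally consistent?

Yes

d (distance) has dimensions [L].
v (velocity) has dimensions [L T^-1].
B (magnetic field) has dimensions [I^-1 M T^-2].
V (voltage) has dimensions [I^-1 L^2 M T^-3].

Left side: [I^-1 L^2 M T^-3]
Right side: [I^-1 L^2 M T^-3]

Both sides have the same dimensions, so the equation is dimensionally consistent.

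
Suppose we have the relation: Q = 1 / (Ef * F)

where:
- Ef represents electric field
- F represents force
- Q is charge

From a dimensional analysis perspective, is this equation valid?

No

Ef (electric field) has dimensions [I^-1 L M T^-3].
F (force) has dimensions [L M T^-2].
Q (charge) has dimensions [I T].

Left side: [I T]
Right side: [I L^-2 M^-2 T^5]

The two sides have different dimensions, so the equation is NOT dimensionally consistent.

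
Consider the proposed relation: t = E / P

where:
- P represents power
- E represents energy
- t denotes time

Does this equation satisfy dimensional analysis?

Yes

P (power) has dimensions [L^2 M T^-3].
E (energy) has dimensions [L^2 M T^-2].
t (time) has dimensions [T].

Left side: [T]
Right side: [T]

Both sides have the same dimensions, so the equation is dimensionally consistent.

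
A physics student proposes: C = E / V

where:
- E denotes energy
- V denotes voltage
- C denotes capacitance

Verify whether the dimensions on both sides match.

No

E (energy) has dimensions [L^2 M T^-2].
V (voltage) has dimensions [I^-1 L^2 M T^-3].
C (capacitance) has dimensions [I^2 L^-2 M^-1 T^4].

Left side: [I^2 L^-2 M^-1 T^4]
Right side: [I T]

The two sides have different dimensions, so the equation is NOT dimensionally consistent.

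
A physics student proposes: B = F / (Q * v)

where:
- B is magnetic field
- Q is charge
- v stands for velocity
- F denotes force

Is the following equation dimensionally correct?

Yes

B (magnetic field) has dimensions [I^-1 M T^-2].
Q (charge) has dimensions [I T].
v (velocity) has dimensions [L T^-1].
F (force) has dimensions [L M T^-2].

Left side: [I^-1 M T^-2]
Right side: [I^-1 M T^-2]

Both sides have the same dimensions, so the equation is dimensionally consistent.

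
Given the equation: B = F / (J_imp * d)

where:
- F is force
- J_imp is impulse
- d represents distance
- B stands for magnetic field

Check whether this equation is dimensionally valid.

No

F (force) has dimensions [L M T^-2].
J_imp (impulse) has dimensions [L M T^-1].
d (distance) has dimensions [L].
B (magnetic field) has dimensions [I^-1 M T^-2].

Left side: [I^-1 M T^-2]
Right side: [L^-1 T^-1]

The two sides have different dimensions, so the equation is NOT dimensionally consistent.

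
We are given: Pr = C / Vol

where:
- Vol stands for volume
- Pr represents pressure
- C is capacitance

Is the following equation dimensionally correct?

No

Vol (volume) has dimensions [L^3].
Pr (pressure) has dimensions [L^-1 M T^-2].
C (capacitance) has dimensions [I^2 L^-2 M^-1 T^4].

Left side: [L^-1 M T^-2]
Right side: [I^2 L^-5 M^-1 T^4]

The two sides have different dimensions, so the equation is NOT dimensionally consistent.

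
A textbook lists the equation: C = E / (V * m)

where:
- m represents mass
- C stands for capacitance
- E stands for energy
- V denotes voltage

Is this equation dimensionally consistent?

No

m (mass) has dimensions [M].
C (capacitance) has dimensions [I^2 L^-2 M^-1 T^4].
E (energy) has dimensions [L^2 M T^-2].
V (voltage) has dimensions [I^-1 L^2 M T^-3].

Left side: [I^2 L^-2 M^-1 T^4]
Right side: [I M^-1 T]

The two sides have different dimensions, so the equation is NOT dimensionally consistent.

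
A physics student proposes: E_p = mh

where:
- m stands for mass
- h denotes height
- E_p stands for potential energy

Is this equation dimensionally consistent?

No

m (mass) has dimensions [M].
h (height) has dimensions [L].
E_p (potential energy) has dimensions [L^2 M T^-2].

Left side: [L^2 M T^-2]
Right side: [L M]

The two sides have different dimensions, so the equation is NOT dimensionally consistent.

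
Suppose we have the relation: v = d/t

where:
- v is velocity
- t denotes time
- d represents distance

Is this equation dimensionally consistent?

Yes

v (velocity) has dimensions [L T^-1].
t (time) has dimensions [T].
d (distance) has dimensions [L].

Left side: [L T^-1]
Right side: [L T^-1]

Both sides have the same dimensions, so the equation is dimensionally consistent.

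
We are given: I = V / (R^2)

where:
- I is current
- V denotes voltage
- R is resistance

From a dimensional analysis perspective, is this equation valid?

No

I (current) has dimensions [I].
V (voltage) has dimensions [I^-1 L^2 M T^-3].
R (resistance) has dimensions [I^-2 L^2 M T^-3].

Left side: [I]
Right side: [I^3 L^-2 M^-1 T^3]

The two sides have different dimensions, so the equation is NOT dimensionally consistent.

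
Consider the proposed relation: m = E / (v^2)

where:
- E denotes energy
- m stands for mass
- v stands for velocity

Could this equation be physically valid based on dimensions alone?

Yes

E (energy) has dimensions [L^2 M T^-2].
m (mass) has dimensions [M].
v (velocity) has dimensions [L T^-1].

Left side: [M]
Right side: [M]

Both sides have the same dimensions, so the equation is dimensionally consistent.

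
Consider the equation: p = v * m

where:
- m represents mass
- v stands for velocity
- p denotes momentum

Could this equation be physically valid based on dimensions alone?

Yes

m (mass) has dimensions [M].
v (velocity) has dimensions [L T^-1].
p (momentum) has dimensions [L M T^-1].

Left side: [L M T^-1]
Right side: [L M T^-1]

Both sides have the same dimensions, so the equation is dimensionally consistent.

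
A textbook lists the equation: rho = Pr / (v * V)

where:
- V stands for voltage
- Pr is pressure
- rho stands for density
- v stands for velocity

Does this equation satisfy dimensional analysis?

No

V (voltage) has dimensions [I^-1 L^2 M T^-3].
Pr (pressure) has dimensions [L^-1 M T^-2].
rho (density) has dimensions [L^-3 M].
v (velocity) has dimensions [L T^-1].

Left side: [L^-3 M]
Right side: [I L^-4 T^2]

The two sides have different dimensions, so the equation is NOT dimensionally consistent.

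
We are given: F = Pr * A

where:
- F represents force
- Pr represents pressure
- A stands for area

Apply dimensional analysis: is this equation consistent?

Yes

F (force) has dimensions [L M T^-2].
Pr (pressure) has dimensions [L^-1 M T^-2].
A (area) has dimensions [L^2].

Left side: [L M T^-2]
Right side: [L M T^-2]

Both sides have the same dimensions, so the equation is dimensionally consistent.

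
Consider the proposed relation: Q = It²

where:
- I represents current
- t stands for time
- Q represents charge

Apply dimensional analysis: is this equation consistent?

No

I (current) has dimensions [I].
t (time) has dimensions [T].
Q (charge) has dimensions [I T].

Left side: [I T]
Right side: [I T^2]

The two sides have different dimensions, so the equation is NOT dimensionally consistent.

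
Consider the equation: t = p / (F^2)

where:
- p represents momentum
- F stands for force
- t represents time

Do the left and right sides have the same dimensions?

No

p (momentum) has dimensions [L M T^-1].
F (force) has dimensions [L M T^-2].
t (time) has dimensions [T].

Left side: [T]
Right side: [L^-1 M^-1 T^3]

The two sides have different dimensions, so the equation is NOT dimensionally consistent.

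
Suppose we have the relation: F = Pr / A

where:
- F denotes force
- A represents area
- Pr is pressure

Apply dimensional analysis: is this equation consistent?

No

F (force) has dimensions [L M T^-2].
A (area) has dimensions [L^2].
Pr (pressure) has dimensions [L^-1 M T^-2].

Left side: [L M T^-2]
Right side: [L^-3 M T^-2]

The two sides have different dimensions, so the equation is NOT dimensionally consistent.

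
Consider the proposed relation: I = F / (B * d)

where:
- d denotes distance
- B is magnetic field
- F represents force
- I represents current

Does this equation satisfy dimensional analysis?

Yes

d (distance) has dimensions [L].
B (magnetic field) has dimensions [I^-1 M T^-2].
F (force) has dimensions [L M T^-2].
I (current) has dimensions [I].

Left side: [I]
Right side: [I]

Both sides have the same dimensions, so the equation is dimensionally consistent.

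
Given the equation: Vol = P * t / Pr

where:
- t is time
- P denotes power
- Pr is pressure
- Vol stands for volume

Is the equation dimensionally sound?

Yes

t (time) has dimensions [T].
P (power) has dimensions [L^2 M T^-3].
Pr (pressure) has dimensions [L^-1 M T^-2].
Vol (volume) has dimensions [L^3].

Left side: [L^3]
Right side: [L^3]

Both sides have the same dimensions, so the equation is dimensionally consistent.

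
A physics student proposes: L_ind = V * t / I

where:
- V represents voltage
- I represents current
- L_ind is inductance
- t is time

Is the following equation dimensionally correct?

Yes

V (voltage) has dimensions [I^-1 L^2 M T^-3].
I (current) has dimensions [I].
L_ind (inductance) has dimensions [I^-2 L^2 M T^-2].
t (time) has dimensions [T].

Left side: [I^-2 L^2 M T^-2]
Right side: [I^-2 L^2 M T^-2]

Both sides have the same dimensions, so the equation is dimensionally consistent.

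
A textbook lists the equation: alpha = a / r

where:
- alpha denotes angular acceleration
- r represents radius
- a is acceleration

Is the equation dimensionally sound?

Yes

alpha (angular acceleration) has dimensions [T^-2].
r (radius) has dimensions [L].
a (acceleration) has dimensions [L T^-2].

Left side: [T^-2]
Right side: [T^-2]

Both sides have the same dimensions, so the equation is dimensionally consistent.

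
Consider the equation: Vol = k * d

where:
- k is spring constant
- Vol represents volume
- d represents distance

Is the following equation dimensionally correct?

No

k (spring constant) has dimensions [M T^-2].
Vol (volume) has dimensions [L^3].
d (distance) has dimensions [L].

Left side: [L^3]
Right side: [L M T^-2]

The two sides have different dimensions, so the equation is NOT dimensionally consistent.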